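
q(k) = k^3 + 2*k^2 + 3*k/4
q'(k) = 3*k^2 + 4*k + 3/4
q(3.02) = 48.05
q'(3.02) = 40.19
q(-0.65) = 0.08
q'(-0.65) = -0.58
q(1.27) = 6.23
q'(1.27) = 10.67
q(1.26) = 6.12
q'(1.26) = 10.55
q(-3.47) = -20.30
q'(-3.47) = 22.99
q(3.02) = 48.05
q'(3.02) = 40.19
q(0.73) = 2.00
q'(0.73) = 5.27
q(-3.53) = -21.71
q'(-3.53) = 24.01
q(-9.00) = -573.75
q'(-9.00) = 207.75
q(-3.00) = -11.25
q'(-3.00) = 15.75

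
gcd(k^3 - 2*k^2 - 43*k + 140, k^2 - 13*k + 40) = k - 5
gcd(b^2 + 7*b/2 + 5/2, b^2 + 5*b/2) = b + 5/2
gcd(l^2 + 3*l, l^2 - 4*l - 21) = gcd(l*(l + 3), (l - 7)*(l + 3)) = l + 3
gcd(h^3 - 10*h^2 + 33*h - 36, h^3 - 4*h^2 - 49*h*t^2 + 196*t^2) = h - 4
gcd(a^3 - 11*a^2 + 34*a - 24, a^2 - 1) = a - 1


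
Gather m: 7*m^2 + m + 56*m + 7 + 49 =7*m^2 + 57*m + 56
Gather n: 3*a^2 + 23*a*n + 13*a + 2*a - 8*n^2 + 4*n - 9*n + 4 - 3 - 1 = 3*a^2 + 15*a - 8*n^2 + n*(23*a - 5)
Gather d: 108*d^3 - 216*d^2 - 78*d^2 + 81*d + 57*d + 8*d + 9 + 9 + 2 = 108*d^3 - 294*d^2 + 146*d + 20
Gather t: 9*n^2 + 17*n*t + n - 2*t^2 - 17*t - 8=9*n^2 + n - 2*t^2 + t*(17*n - 17) - 8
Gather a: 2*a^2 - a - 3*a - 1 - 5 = 2*a^2 - 4*a - 6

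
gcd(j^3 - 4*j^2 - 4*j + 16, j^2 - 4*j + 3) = 1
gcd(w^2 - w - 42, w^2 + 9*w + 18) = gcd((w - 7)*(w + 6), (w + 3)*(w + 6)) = w + 6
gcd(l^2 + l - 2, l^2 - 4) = l + 2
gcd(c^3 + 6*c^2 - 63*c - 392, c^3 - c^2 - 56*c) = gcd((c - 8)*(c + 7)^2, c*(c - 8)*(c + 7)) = c^2 - c - 56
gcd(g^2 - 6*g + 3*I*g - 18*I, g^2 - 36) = g - 6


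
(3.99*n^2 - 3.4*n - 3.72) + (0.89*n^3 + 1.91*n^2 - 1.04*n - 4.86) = 0.89*n^3 + 5.9*n^2 - 4.44*n - 8.58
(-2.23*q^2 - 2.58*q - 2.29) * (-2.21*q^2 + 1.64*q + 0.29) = 4.9283*q^4 + 2.0446*q^3 + 0.183*q^2 - 4.5038*q - 0.6641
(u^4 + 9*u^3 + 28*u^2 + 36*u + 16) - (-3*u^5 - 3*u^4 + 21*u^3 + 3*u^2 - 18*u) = 3*u^5 + 4*u^4 - 12*u^3 + 25*u^2 + 54*u + 16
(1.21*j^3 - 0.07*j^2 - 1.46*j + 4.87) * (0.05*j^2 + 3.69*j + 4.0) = 0.0605*j^5 + 4.4614*j^4 + 4.5087*j^3 - 5.4239*j^2 + 12.1303*j + 19.48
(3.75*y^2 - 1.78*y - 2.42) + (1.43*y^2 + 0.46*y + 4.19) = 5.18*y^2 - 1.32*y + 1.77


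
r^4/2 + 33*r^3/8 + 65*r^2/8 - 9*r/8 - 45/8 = (r/2 + 1/2)*(r - 3/4)*(r + 3)*(r + 5)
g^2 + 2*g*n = g*(g + 2*n)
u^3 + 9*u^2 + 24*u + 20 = (u + 2)^2*(u + 5)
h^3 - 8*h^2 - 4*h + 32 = (h - 8)*(h - 2)*(h + 2)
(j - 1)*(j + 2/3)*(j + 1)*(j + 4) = j^4 + 14*j^3/3 + 5*j^2/3 - 14*j/3 - 8/3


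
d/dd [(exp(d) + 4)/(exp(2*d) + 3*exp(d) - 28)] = (-(exp(d) + 4)*(2*exp(d) + 3) + exp(2*d) + 3*exp(d) - 28)*exp(d)/(exp(2*d) + 3*exp(d) - 28)^2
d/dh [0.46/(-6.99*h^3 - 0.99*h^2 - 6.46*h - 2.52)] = (9.6462*h^2 + 0.9108*h + 2.9716)/(6.99*h^3 + 0.99*h^2 + 6.46*h + 2.52)^2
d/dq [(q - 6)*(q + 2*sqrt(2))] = 2*q - 6 + 2*sqrt(2)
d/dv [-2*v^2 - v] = -4*v - 1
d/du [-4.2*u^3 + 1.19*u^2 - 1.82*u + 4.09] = -12.6*u^2 + 2.38*u - 1.82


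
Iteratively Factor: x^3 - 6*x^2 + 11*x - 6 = (x - 3)*(x^2 - 3*x + 2) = (x - 3)*(x - 1)*(x - 2)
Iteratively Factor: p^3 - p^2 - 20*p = (p)*(p^2 - p - 20) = p*(p - 5)*(p + 4)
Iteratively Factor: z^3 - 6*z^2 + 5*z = (z - 1)*(z^2 - 5*z) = z*(z - 1)*(z - 5)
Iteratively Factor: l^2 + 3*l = (l + 3)*(l)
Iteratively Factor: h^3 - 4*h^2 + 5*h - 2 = (h - 1)*(h^2 - 3*h + 2) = (h - 2)*(h - 1)*(h - 1)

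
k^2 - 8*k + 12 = (k - 6)*(k - 2)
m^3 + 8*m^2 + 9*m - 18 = (m - 1)*(m + 3)*(m + 6)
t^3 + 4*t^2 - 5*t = t*(t - 1)*(t + 5)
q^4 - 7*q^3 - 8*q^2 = q^2*(q - 8)*(q + 1)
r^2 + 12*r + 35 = (r + 5)*(r + 7)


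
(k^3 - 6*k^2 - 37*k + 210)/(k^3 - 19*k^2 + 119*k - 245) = (k + 6)/(k - 7)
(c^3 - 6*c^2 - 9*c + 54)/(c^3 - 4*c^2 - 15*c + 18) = (c - 3)/(c - 1)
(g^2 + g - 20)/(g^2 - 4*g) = (g + 5)/g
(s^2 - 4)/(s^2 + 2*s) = (s - 2)/s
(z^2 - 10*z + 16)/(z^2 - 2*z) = (z - 8)/z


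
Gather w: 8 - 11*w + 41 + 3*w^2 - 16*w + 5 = 3*w^2 - 27*w + 54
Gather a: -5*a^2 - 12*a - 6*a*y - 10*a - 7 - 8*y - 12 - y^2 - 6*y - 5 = -5*a^2 + a*(-6*y - 22) - y^2 - 14*y - 24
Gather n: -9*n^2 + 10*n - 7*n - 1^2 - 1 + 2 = -9*n^2 + 3*n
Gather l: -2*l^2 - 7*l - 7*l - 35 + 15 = -2*l^2 - 14*l - 20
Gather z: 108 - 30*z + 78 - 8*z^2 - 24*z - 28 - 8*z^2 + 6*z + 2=-16*z^2 - 48*z + 160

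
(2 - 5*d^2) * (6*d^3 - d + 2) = -30*d^5 + 17*d^3 - 10*d^2 - 2*d + 4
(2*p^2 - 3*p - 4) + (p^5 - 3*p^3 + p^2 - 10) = p^5 - 3*p^3 + 3*p^2 - 3*p - 14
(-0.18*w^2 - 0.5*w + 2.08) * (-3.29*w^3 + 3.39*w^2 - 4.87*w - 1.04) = 0.5922*w^5 + 1.0348*w^4 - 7.6616*w^3 + 9.6734*w^2 - 9.6096*w - 2.1632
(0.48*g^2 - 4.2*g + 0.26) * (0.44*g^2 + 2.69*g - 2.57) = 0.2112*g^4 - 0.5568*g^3 - 12.4172*g^2 + 11.4934*g - 0.6682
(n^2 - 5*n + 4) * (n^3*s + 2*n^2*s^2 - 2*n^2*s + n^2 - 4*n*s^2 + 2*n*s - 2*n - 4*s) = n^5*s + 2*n^4*s^2 - 7*n^4*s + n^4 - 14*n^3*s^2 + 16*n^3*s - 7*n^3 + 28*n^2*s^2 - 22*n^2*s + 14*n^2 - 16*n*s^2 + 28*n*s - 8*n - 16*s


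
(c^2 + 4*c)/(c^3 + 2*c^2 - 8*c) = 1/(c - 2)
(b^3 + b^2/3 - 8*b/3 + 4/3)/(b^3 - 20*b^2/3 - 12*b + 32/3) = (b - 1)/(b - 8)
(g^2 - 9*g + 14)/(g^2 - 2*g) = (g - 7)/g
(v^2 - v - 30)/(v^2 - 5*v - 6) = (v + 5)/(v + 1)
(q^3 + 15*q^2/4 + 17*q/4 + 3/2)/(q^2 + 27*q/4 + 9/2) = (q^2 + 3*q + 2)/(q + 6)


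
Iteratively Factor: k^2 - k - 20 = (k - 5)*(k + 4)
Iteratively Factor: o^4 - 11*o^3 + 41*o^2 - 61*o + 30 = (o - 2)*(o^3 - 9*o^2 + 23*o - 15) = (o - 3)*(o - 2)*(o^2 - 6*o + 5) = (o - 5)*(o - 3)*(o - 2)*(o - 1)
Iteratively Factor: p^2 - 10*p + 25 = (p - 5)*(p - 5)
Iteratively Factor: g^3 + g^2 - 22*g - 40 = (g + 2)*(g^2 - g - 20) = (g - 5)*(g + 2)*(g + 4)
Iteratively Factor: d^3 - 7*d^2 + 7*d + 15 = (d - 3)*(d^2 - 4*d - 5) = (d - 5)*(d - 3)*(d + 1)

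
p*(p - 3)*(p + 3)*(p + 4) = p^4 + 4*p^3 - 9*p^2 - 36*p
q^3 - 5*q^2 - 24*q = q*(q - 8)*(q + 3)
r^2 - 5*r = r*(r - 5)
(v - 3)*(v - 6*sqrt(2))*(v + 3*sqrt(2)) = v^3 - 3*sqrt(2)*v^2 - 3*v^2 - 36*v + 9*sqrt(2)*v + 108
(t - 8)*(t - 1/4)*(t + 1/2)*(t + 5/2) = t^4 - 21*t^3/4 - 43*t^2/2 - 69*t/16 + 5/2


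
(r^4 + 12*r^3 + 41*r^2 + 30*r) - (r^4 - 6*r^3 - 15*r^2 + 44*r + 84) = 18*r^3 + 56*r^2 - 14*r - 84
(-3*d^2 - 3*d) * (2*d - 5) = -6*d^3 + 9*d^2 + 15*d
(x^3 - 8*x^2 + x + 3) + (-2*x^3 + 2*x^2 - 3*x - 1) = -x^3 - 6*x^2 - 2*x + 2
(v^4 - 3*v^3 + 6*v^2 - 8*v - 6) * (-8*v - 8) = -8*v^5 + 16*v^4 - 24*v^3 + 16*v^2 + 112*v + 48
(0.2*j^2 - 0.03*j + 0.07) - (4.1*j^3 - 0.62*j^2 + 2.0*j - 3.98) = -4.1*j^3 + 0.82*j^2 - 2.03*j + 4.05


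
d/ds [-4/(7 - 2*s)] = -8/(2*s - 7)^2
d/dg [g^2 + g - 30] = 2*g + 1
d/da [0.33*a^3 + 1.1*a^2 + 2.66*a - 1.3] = 0.99*a^2 + 2.2*a + 2.66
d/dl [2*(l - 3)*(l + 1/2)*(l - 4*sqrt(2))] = 6*l^2 - 16*sqrt(2)*l - 10*l - 3 + 20*sqrt(2)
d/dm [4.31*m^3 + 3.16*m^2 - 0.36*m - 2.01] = 12.93*m^2 + 6.32*m - 0.36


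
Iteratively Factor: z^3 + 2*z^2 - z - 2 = (z - 1)*(z^2 + 3*z + 2) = (z - 1)*(z + 1)*(z + 2)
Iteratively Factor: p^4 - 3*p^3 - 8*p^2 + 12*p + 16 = (p - 2)*(p^3 - p^2 - 10*p - 8) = (p - 2)*(p + 1)*(p^2 - 2*p - 8) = (p - 4)*(p - 2)*(p + 1)*(p + 2)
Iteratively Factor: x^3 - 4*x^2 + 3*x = (x)*(x^2 - 4*x + 3) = x*(x - 1)*(x - 3)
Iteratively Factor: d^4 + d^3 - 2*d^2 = (d)*(d^3 + d^2 - 2*d) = d^2*(d^2 + d - 2) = d^2*(d + 2)*(d - 1)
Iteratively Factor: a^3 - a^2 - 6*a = (a)*(a^2 - a - 6) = a*(a + 2)*(a - 3)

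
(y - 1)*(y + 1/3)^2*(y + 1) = y^4 + 2*y^3/3 - 8*y^2/9 - 2*y/3 - 1/9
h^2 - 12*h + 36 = (h - 6)^2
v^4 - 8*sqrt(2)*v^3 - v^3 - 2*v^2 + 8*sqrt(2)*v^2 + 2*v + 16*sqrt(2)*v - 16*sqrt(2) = (v - 1)*(v - 8*sqrt(2))*(v - sqrt(2))*(v + sqrt(2))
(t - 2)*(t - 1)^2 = t^3 - 4*t^2 + 5*t - 2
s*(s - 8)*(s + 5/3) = s^3 - 19*s^2/3 - 40*s/3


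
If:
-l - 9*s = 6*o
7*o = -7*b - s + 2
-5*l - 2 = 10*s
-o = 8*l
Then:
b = 116/3605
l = -18/515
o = 144/515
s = -94/515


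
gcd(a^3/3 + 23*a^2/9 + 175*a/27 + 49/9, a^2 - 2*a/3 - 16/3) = 1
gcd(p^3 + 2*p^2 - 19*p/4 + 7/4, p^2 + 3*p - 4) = p - 1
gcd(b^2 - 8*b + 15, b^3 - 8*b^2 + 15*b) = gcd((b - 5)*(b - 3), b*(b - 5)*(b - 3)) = b^2 - 8*b + 15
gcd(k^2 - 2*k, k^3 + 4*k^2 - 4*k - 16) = k - 2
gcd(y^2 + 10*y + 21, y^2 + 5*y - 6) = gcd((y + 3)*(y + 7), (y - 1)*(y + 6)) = 1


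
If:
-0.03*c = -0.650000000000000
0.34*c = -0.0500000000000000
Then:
No Solution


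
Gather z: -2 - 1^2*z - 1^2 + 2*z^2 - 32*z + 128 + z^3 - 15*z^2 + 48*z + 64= z^3 - 13*z^2 + 15*z + 189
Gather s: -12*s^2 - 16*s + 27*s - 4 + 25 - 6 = -12*s^2 + 11*s + 15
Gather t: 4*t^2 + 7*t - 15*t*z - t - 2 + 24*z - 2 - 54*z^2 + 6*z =4*t^2 + t*(6 - 15*z) - 54*z^2 + 30*z - 4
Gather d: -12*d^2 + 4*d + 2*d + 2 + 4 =-12*d^2 + 6*d + 6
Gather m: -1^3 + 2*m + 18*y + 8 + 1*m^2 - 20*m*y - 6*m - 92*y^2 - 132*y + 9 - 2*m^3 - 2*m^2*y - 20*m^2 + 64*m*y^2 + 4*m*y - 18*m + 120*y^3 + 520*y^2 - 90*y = -2*m^3 + m^2*(-2*y - 19) + m*(64*y^2 - 16*y - 22) + 120*y^3 + 428*y^2 - 204*y + 16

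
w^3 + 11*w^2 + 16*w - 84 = (w - 2)*(w + 6)*(w + 7)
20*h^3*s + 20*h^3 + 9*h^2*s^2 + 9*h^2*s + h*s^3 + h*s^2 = (4*h + s)*(5*h + s)*(h*s + h)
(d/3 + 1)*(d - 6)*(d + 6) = d^3/3 + d^2 - 12*d - 36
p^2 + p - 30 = (p - 5)*(p + 6)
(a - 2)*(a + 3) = a^2 + a - 6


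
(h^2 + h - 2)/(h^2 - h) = (h + 2)/h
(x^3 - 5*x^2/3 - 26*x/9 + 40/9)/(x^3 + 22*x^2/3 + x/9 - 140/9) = (x - 2)/(x + 7)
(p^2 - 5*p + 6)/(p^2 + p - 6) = (p - 3)/(p + 3)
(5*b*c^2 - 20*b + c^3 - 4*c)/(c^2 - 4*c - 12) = (5*b*c - 10*b + c^2 - 2*c)/(c - 6)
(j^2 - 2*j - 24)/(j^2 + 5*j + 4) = (j - 6)/(j + 1)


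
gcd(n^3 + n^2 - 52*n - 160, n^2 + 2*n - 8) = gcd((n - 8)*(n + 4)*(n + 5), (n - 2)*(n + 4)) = n + 4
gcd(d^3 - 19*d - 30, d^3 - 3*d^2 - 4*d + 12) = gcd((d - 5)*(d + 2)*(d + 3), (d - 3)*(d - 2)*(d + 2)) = d + 2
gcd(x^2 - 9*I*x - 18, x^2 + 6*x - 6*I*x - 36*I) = x - 6*I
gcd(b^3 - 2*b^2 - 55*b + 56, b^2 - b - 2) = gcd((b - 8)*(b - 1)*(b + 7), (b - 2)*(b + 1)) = 1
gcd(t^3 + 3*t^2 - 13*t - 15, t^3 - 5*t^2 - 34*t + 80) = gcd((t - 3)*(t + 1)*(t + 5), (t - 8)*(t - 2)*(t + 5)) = t + 5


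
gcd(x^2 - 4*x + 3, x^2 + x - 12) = x - 3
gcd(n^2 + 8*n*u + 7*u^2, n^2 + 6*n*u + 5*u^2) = n + u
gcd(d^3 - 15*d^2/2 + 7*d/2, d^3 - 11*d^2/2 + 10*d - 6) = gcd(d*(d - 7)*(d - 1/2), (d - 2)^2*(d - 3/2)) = 1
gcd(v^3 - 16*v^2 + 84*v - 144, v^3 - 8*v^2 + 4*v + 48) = v^2 - 10*v + 24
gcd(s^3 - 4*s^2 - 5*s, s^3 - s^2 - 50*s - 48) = s + 1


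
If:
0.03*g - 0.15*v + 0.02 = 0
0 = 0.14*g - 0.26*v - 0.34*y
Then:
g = 3.86363636363636*y + 0.393939393939394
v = 0.772727272727273*y + 0.212121212121212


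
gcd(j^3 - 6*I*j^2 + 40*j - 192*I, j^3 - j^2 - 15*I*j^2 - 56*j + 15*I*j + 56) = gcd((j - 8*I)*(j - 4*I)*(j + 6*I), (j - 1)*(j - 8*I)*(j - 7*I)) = j - 8*I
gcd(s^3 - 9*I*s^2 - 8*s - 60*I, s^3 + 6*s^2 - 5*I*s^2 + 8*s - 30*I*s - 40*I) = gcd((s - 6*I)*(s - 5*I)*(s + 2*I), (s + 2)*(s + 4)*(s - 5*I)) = s - 5*I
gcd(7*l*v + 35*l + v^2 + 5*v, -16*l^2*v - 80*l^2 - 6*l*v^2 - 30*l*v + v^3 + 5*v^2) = v + 5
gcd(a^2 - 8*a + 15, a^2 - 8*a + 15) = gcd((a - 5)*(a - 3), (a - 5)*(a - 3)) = a^2 - 8*a + 15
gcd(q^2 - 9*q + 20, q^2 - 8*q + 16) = q - 4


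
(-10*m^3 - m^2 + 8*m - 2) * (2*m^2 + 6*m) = -20*m^5 - 62*m^4 + 10*m^3 + 44*m^2 - 12*m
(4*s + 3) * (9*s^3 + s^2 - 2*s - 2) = 36*s^4 + 31*s^3 - 5*s^2 - 14*s - 6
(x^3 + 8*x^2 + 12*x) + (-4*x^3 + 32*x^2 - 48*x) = -3*x^3 + 40*x^2 - 36*x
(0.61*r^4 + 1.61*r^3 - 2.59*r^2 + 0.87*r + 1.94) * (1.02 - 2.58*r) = -1.5738*r^5 - 3.5316*r^4 + 8.3244*r^3 - 4.8864*r^2 - 4.1178*r + 1.9788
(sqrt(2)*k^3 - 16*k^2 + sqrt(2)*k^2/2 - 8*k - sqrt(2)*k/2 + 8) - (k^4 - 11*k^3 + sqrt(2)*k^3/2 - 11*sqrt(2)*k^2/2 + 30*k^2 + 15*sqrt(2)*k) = -k^4 + sqrt(2)*k^3/2 + 11*k^3 - 46*k^2 + 6*sqrt(2)*k^2 - 31*sqrt(2)*k/2 - 8*k + 8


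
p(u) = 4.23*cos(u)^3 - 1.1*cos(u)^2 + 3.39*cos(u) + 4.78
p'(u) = -12.69*sin(u)*cos(u)^2 + 2.2*sin(u)*cos(u) - 3.39*sin(u)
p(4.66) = 4.60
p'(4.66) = 3.54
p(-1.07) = 6.62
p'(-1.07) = 4.61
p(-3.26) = -3.81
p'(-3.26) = -2.14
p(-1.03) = 6.81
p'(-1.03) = 4.82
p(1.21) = 6.03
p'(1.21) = -3.92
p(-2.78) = -2.81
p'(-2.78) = 5.85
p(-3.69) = -1.54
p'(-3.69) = -7.56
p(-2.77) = -2.76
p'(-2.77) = 5.98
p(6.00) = 10.77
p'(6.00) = 3.63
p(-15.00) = -0.28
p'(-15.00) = 8.05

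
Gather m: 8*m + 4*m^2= 4*m^2 + 8*m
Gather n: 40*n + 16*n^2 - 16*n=16*n^2 + 24*n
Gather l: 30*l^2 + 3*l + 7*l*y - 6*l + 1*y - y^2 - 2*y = 30*l^2 + l*(7*y - 3) - y^2 - y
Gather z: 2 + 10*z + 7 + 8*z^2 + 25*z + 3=8*z^2 + 35*z + 12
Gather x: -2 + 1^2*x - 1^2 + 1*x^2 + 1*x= x^2 + 2*x - 3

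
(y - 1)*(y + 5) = y^2 + 4*y - 5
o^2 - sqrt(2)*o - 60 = (o - 6*sqrt(2))*(o + 5*sqrt(2))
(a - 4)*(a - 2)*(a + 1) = a^3 - 5*a^2 + 2*a + 8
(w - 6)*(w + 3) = w^2 - 3*w - 18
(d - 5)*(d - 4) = d^2 - 9*d + 20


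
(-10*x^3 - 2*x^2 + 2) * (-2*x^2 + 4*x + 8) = 20*x^5 - 36*x^4 - 88*x^3 - 20*x^2 + 8*x + 16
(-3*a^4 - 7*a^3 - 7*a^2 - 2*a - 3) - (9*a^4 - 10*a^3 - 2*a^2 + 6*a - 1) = -12*a^4 + 3*a^3 - 5*a^2 - 8*a - 2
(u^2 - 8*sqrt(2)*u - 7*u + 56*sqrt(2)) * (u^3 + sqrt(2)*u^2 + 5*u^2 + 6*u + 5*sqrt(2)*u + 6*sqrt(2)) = u^5 - 7*sqrt(2)*u^4 - 2*u^4 - 45*u^3 + 14*sqrt(2)*u^3 - 10*u^2 + 203*sqrt(2)*u^2 + 294*sqrt(2)*u + 464*u + 672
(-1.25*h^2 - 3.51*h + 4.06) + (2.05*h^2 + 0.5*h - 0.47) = 0.8*h^2 - 3.01*h + 3.59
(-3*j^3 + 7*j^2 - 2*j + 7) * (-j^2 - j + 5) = 3*j^5 - 4*j^4 - 20*j^3 + 30*j^2 - 17*j + 35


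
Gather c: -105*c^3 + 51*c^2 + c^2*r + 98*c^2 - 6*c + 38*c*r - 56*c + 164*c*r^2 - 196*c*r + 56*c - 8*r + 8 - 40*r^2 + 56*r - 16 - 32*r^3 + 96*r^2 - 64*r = -105*c^3 + c^2*(r + 149) + c*(164*r^2 - 158*r - 6) - 32*r^3 + 56*r^2 - 16*r - 8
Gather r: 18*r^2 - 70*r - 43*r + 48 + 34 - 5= 18*r^2 - 113*r + 77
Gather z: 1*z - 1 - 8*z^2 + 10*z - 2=-8*z^2 + 11*z - 3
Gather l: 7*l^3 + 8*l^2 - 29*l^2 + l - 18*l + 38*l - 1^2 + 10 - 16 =7*l^3 - 21*l^2 + 21*l - 7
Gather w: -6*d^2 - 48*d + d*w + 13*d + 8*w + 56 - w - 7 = -6*d^2 - 35*d + w*(d + 7) + 49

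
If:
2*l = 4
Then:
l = 2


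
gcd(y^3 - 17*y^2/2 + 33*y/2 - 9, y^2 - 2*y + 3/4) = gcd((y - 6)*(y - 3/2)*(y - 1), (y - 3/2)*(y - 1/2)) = y - 3/2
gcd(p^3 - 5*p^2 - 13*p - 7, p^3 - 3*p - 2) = p^2 + 2*p + 1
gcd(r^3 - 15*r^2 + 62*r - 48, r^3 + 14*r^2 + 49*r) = 1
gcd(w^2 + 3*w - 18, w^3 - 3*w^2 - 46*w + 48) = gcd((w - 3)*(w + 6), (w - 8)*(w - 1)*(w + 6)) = w + 6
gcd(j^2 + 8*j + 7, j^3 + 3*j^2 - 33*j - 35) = j^2 + 8*j + 7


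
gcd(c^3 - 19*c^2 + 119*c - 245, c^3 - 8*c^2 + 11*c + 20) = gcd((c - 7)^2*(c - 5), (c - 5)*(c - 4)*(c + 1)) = c - 5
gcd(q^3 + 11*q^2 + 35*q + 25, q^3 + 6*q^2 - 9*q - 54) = 1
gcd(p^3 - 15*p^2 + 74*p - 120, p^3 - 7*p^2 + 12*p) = p - 4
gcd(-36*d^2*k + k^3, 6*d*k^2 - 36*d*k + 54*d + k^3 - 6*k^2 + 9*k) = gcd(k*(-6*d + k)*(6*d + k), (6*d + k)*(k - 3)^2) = 6*d + k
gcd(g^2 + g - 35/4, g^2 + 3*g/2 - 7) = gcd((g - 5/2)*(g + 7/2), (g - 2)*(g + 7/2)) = g + 7/2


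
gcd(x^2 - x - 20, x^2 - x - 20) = x^2 - x - 20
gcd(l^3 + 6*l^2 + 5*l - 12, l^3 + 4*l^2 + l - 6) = l^2 + 2*l - 3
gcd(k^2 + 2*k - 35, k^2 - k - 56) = k + 7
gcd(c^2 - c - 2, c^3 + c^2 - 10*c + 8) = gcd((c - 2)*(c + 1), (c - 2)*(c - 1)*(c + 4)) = c - 2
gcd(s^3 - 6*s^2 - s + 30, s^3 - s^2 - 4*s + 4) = s + 2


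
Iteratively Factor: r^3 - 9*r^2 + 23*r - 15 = (r - 5)*(r^2 - 4*r + 3) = (r - 5)*(r - 1)*(r - 3)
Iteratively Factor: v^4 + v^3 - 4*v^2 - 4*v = (v - 2)*(v^3 + 3*v^2 + 2*v) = (v - 2)*(v + 1)*(v^2 + 2*v) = (v - 2)*(v + 1)*(v + 2)*(v)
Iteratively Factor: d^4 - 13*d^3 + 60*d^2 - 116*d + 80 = (d - 2)*(d^3 - 11*d^2 + 38*d - 40) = (d - 2)^2*(d^2 - 9*d + 20) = (d - 4)*(d - 2)^2*(d - 5)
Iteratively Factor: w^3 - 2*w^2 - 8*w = (w + 2)*(w^2 - 4*w) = w*(w + 2)*(w - 4)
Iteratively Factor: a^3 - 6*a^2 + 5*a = (a - 1)*(a^2 - 5*a) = a*(a - 1)*(a - 5)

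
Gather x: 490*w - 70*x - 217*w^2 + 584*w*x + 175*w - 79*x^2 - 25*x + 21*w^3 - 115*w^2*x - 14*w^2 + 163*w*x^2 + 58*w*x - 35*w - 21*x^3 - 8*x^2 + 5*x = 21*w^3 - 231*w^2 + 630*w - 21*x^3 + x^2*(163*w - 87) + x*(-115*w^2 + 642*w - 90)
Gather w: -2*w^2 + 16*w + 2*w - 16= -2*w^2 + 18*w - 16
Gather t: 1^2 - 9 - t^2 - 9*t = -t^2 - 9*t - 8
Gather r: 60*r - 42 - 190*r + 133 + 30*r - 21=70 - 100*r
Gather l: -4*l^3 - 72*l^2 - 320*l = -4*l^3 - 72*l^2 - 320*l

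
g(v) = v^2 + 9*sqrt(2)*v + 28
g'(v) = 2*v + 9*sqrt(2)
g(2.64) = 68.57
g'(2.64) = 18.01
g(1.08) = 42.91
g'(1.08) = 14.89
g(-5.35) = -11.47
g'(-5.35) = 2.03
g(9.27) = 231.92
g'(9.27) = 31.27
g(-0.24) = 25.00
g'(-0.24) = 12.25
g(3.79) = 90.60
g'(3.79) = 20.31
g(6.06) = 141.85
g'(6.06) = 24.85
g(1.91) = 55.96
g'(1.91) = 16.55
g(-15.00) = 62.08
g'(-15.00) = -17.27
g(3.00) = 75.18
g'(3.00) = 18.73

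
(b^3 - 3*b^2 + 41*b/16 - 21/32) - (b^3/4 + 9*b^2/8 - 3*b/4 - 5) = 3*b^3/4 - 33*b^2/8 + 53*b/16 + 139/32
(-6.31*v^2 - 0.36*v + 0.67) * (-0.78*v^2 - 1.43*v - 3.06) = 4.9218*v^4 + 9.3041*v^3 + 19.3008*v^2 + 0.1435*v - 2.0502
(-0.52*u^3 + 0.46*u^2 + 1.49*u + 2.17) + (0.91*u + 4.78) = -0.52*u^3 + 0.46*u^2 + 2.4*u + 6.95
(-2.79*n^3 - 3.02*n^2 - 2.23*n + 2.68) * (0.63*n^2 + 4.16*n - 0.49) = -1.7577*n^5 - 13.509*n^4 - 12.601*n^3 - 6.1086*n^2 + 12.2415*n - 1.3132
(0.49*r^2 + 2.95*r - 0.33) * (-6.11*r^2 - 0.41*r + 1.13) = -2.9939*r^4 - 18.2254*r^3 + 1.3605*r^2 + 3.4688*r - 0.3729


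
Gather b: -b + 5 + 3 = 8 - b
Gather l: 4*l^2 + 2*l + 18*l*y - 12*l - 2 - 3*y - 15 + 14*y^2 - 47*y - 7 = 4*l^2 + l*(18*y - 10) + 14*y^2 - 50*y - 24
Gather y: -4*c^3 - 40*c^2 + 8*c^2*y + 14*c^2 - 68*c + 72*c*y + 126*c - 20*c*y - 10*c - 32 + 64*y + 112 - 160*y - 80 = -4*c^3 - 26*c^2 + 48*c + y*(8*c^2 + 52*c - 96)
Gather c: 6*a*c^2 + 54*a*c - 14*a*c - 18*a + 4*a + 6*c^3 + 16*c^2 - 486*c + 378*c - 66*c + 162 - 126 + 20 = -14*a + 6*c^3 + c^2*(6*a + 16) + c*(40*a - 174) + 56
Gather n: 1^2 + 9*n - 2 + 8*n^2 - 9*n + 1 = 8*n^2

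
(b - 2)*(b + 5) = b^2 + 3*b - 10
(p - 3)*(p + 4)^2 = p^3 + 5*p^2 - 8*p - 48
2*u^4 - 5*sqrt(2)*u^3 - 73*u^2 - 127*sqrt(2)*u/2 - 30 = (u - 6*sqrt(2))*(u + 5*sqrt(2)/2)*(sqrt(2)*u + 1)^2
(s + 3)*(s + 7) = s^2 + 10*s + 21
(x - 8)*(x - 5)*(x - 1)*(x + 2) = x^4 - 12*x^3 + 25*x^2 + 66*x - 80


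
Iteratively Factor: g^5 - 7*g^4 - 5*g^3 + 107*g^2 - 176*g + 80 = (g - 5)*(g^4 - 2*g^3 - 15*g^2 + 32*g - 16) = (g - 5)*(g - 1)*(g^3 - g^2 - 16*g + 16) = (g - 5)*(g - 4)*(g - 1)*(g^2 + 3*g - 4) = (g - 5)*(g - 4)*(g - 1)*(g + 4)*(g - 1)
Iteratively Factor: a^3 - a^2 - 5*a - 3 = (a - 3)*(a^2 + 2*a + 1) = (a - 3)*(a + 1)*(a + 1)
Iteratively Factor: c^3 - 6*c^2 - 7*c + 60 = (c + 3)*(c^2 - 9*c + 20) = (c - 4)*(c + 3)*(c - 5)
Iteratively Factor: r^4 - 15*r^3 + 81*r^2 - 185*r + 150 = (r - 2)*(r^3 - 13*r^2 + 55*r - 75) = (r - 5)*(r - 2)*(r^2 - 8*r + 15) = (r - 5)*(r - 3)*(r - 2)*(r - 5)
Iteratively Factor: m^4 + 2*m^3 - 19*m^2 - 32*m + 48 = (m + 4)*(m^3 - 2*m^2 - 11*m + 12) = (m + 3)*(m + 4)*(m^2 - 5*m + 4) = (m - 4)*(m + 3)*(m + 4)*(m - 1)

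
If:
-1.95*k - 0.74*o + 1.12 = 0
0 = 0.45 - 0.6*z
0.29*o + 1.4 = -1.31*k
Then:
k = -3.37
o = 10.39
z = 0.75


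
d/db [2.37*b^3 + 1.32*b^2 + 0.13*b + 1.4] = 7.11*b^2 + 2.64*b + 0.13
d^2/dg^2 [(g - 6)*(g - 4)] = 2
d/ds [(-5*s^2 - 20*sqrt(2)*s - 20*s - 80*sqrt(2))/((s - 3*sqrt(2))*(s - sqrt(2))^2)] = 5*(s^3 + 8*s^2 + 9*sqrt(2)*s^2 - 36*s + 36*sqrt(2)*s - 248 - 24*sqrt(2))/(s^5 - 9*sqrt(2)*s^4 + 60*s^3 - 92*sqrt(2)*s^2 + 132*s - 36*sqrt(2))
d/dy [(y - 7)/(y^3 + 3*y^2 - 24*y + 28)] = 2*(-y^2 + 7*y + 35)/(y^5 + 8*y^4 - 23*y^3 - 134*y^2 + 476*y - 392)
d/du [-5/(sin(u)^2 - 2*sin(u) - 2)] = 10*(sin(u) - 1)*cos(u)/(2*sin(u) + cos(u)^2 + 1)^2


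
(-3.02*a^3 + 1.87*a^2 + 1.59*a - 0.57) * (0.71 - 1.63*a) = 4.9226*a^4 - 5.1923*a^3 - 1.264*a^2 + 2.058*a - 0.4047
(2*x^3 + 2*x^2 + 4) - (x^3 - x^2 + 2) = x^3 + 3*x^2 + 2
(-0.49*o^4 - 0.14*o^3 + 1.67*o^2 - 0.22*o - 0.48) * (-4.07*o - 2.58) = 1.9943*o^5 + 1.834*o^4 - 6.4357*o^3 - 3.4132*o^2 + 2.5212*o + 1.2384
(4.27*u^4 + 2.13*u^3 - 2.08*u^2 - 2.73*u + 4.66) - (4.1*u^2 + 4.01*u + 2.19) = 4.27*u^4 + 2.13*u^3 - 6.18*u^2 - 6.74*u + 2.47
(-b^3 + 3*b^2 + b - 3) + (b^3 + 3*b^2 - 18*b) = 6*b^2 - 17*b - 3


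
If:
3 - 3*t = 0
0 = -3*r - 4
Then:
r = -4/3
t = 1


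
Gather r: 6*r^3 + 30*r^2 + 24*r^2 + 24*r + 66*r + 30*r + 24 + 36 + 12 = 6*r^3 + 54*r^2 + 120*r + 72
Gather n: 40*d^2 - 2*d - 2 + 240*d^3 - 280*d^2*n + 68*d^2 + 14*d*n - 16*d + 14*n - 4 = 240*d^3 + 108*d^2 - 18*d + n*(-280*d^2 + 14*d + 14) - 6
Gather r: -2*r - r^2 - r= -r^2 - 3*r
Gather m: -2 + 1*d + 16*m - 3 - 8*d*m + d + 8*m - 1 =2*d + m*(24 - 8*d) - 6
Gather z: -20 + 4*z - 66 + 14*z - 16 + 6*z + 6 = 24*z - 96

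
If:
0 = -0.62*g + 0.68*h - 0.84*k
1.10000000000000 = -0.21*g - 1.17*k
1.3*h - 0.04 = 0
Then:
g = 1.73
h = 0.03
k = -1.25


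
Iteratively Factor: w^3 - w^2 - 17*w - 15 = (w - 5)*(w^2 + 4*w + 3) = (w - 5)*(w + 1)*(w + 3)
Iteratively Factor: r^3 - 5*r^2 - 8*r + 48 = (r + 3)*(r^2 - 8*r + 16) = (r - 4)*(r + 3)*(r - 4)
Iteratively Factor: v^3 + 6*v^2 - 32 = (v + 4)*(v^2 + 2*v - 8) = (v + 4)^2*(v - 2)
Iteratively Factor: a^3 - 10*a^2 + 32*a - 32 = (a - 2)*(a^2 - 8*a + 16) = (a - 4)*(a - 2)*(a - 4)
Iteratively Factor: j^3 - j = (j + 1)*(j^2 - j) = j*(j + 1)*(j - 1)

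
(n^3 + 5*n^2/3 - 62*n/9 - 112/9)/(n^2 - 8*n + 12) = (9*n^3 + 15*n^2 - 62*n - 112)/(9*(n^2 - 8*n + 12))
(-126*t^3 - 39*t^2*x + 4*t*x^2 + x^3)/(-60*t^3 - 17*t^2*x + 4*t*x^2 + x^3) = (-42*t^2 + t*x + x^2)/(-20*t^2 + t*x + x^2)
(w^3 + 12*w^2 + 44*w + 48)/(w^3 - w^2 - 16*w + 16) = (w^2 + 8*w + 12)/(w^2 - 5*w + 4)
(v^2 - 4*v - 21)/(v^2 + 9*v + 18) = (v - 7)/(v + 6)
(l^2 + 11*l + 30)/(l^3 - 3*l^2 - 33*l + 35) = (l + 6)/(l^2 - 8*l + 7)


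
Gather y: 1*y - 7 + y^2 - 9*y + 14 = y^2 - 8*y + 7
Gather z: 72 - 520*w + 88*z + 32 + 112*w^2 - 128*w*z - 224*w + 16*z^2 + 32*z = 112*w^2 - 744*w + 16*z^2 + z*(120 - 128*w) + 104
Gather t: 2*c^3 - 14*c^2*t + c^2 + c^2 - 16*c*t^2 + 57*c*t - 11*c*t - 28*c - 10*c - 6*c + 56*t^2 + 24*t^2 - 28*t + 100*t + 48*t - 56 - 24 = 2*c^3 + 2*c^2 - 44*c + t^2*(80 - 16*c) + t*(-14*c^2 + 46*c + 120) - 80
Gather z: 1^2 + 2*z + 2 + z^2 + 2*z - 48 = z^2 + 4*z - 45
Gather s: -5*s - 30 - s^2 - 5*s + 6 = -s^2 - 10*s - 24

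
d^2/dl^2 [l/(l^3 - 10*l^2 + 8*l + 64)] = 2*(l*(3*l^2 - 20*l + 8)^2 + (-3*l^2 - l*(3*l - 10) + 20*l - 8)*(l^3 - 10*l^2 + 8*l + 64))/(l^3 - 10*l^2 + 8*l + 64)^3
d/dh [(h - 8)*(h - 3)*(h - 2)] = 3*h^2 - 26*h + 46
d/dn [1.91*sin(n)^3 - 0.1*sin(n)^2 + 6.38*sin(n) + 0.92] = (5.73*sin(n)^2 - 0.2*sin(n) + 6.38)*cos(n)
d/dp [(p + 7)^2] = 2*p + 14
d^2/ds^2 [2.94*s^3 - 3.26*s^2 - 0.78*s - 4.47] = 17.64*s - 6.52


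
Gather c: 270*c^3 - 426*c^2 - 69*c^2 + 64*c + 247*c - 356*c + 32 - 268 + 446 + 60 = 270*c^3 - 495*c^2 - 45*c + 270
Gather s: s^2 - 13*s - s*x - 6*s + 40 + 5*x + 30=s^2 + s*(-x - 19) + 5*x + 70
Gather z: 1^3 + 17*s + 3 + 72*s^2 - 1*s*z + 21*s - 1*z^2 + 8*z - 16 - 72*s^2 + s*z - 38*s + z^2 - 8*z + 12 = 0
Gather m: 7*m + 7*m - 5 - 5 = 14*m - 10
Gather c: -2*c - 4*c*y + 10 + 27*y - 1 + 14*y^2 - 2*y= c*(-4*y - 2) + 14*y^2 + 25*y + 9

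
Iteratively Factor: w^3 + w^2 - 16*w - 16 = (w - 4)*(w^2 + 5*w + 4) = (w - 4)*(w + 4)*(w + 1)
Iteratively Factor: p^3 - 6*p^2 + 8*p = (p)*(p^2 - 6*p + 8) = p*(p - 2)*(p - 4)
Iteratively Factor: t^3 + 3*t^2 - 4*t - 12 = (t - 2)*(t^2 + 5*t + 6) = (t - 2)*(t + 3)*(t + 2)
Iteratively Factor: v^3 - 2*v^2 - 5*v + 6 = (v - 1)*(v^2 - v - 6) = (v - 3)*(v - 1)*(v + 2)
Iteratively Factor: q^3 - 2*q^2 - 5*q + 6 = (q + 2)*(q^2 - 4*q + 3) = (q - 1)*(q + 2)*(q - 3)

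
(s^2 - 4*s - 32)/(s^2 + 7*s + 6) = (s^2 - 4*s - 32)/(s^2 + 7*s + 6)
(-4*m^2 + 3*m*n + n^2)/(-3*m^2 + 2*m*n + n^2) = (4*m + n)/(3*m + n)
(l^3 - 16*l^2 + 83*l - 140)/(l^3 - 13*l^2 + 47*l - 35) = (l - 4)/(l - 1)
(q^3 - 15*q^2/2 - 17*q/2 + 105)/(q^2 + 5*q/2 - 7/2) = (q^2 - 11*q + 30)/(q - 1)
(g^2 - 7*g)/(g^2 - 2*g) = (g - 7)/(g - 2)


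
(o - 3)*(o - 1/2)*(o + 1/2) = o^3 - 3*o^2 - o/4 + 3/4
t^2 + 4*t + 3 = (t + 1)*(t + 3)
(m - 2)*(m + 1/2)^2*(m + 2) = m^4 + m^3 - 15*m^2/4 - 4*m - 1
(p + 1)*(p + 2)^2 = p^3 + 5*p^2 + 8*p + 4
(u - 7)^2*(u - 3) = u^3 - 17*u^2 + 91*u - 147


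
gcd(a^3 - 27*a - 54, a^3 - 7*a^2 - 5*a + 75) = a + 3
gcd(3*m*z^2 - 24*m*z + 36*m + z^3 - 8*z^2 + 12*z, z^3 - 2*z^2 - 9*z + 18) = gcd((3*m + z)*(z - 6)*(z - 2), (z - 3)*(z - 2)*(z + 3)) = z - 2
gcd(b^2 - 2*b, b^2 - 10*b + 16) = b - 2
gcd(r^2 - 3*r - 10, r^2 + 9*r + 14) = r + 2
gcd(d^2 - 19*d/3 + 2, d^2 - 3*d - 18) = d - 6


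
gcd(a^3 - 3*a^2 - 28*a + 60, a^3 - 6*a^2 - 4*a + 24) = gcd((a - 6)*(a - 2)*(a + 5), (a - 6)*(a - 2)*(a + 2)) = a^2 - 8*a + 12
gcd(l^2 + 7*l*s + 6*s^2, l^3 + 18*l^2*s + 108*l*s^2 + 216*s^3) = l + 6*s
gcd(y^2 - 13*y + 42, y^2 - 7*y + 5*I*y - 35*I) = y - 7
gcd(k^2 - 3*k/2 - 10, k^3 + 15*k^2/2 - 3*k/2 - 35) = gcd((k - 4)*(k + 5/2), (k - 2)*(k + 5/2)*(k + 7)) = k + 5/2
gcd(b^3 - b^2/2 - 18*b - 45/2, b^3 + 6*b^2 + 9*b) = b + 3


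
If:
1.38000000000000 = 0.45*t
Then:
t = 3.07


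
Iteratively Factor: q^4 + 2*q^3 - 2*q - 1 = (q + 1)*(q^3 + q^2 - q - 1) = (q + 1)^2*(q^2 - 1) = (q + 1)^3*(q - 1)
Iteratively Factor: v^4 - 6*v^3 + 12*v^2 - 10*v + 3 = (v - 3)*(v^3 - 3*v^2 + 3*v - 1) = (v - 3)*(v - 1)*(v^2 - 2*v + 1) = (v - 3)*(v - 1)^2*(v - 1)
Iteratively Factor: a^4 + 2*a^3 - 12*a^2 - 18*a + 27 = (a - 1)*(a^3 + 3*a^2 - 9*a - 27) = (a - 3)*(a - 1)*(a^2 + 6*a + 9) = (a - 3)*(a - 1)*(a + 3)*(a + 3)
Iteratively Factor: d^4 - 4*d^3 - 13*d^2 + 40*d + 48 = (d - 4)*(d^3 - 13*d - 12) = (d - 4)^2*(d^2 + 4*d + 3) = (d - 4)^2*(d + 1)*(d + 3)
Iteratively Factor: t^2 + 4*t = (t)*(t + 4)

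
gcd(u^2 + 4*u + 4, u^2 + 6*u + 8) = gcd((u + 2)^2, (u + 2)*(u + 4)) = u + 2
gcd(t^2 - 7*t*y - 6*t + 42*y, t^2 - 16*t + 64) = 1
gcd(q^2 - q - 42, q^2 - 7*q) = q - 7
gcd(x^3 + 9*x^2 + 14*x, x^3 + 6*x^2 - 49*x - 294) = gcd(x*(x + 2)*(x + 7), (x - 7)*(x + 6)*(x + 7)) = x + 7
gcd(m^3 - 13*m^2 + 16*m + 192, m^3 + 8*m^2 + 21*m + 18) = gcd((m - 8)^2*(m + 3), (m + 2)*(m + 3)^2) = m + 3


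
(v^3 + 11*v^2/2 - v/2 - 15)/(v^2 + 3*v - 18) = (2*v^3 + 11*v^2 - v - 30)/(2*(v^2 + 3*v - 18))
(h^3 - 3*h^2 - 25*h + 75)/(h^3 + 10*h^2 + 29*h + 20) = (h^2 - 8*h + 15)/(h^2 + 5*h + 4)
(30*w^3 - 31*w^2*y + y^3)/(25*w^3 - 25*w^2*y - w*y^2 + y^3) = (6*w + y)/(5*w + y)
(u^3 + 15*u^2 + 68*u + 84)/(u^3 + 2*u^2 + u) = (u^3 + 15*u^2 + 68*u + 84)/(u*(u^2 + 2*u + 1))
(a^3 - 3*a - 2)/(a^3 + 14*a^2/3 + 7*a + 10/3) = 3*(a^2 - a - 2)/(3*a^2 + 11*a + 10)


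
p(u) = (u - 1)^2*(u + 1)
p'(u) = (u - 1)^2 + (u + 1)*(2*u - 2)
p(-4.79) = -127.06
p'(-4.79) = 77.41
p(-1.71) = -5.21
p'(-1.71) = 11.19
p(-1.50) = -3.12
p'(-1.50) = 8.75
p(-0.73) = 0.81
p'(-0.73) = 2.06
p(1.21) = 0.10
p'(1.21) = 0.97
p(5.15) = 105.92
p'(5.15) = 68.27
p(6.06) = 180.76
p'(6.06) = 97.05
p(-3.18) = -38.09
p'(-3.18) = 35.70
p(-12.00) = -1859.00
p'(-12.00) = 455.00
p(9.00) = 640.00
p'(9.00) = 224.00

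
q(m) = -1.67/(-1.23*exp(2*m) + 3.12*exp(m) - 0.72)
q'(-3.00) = 0.77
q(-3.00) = 2.94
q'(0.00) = 0.81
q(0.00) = -1.43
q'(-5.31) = 0.05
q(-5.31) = 2.37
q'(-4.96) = 0.07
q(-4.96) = 2.39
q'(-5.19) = 0.06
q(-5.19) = 2.38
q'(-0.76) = 6.96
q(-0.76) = -3.55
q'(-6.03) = 0.02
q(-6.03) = 2.34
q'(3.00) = -0.01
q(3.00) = 0.00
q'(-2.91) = 0.89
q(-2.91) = 3.02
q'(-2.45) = 1.98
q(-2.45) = 3.63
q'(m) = -1.67*(2.46*exp(2*m) - 3.12*exp(m))/(-1.23*exp(2*m) + 3.12*exp(m) - 0.72)^2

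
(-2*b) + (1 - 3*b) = 1 - 5*b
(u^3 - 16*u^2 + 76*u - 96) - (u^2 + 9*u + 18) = u^3 - 17*u^2 + 67*u - 114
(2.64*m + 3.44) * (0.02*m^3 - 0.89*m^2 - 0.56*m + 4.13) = 0.0528*m^4 - 2.2808*m^3 - 4.54*m^2 + 8.9768*m + 14.2072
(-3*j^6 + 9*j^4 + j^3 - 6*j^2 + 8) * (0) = 0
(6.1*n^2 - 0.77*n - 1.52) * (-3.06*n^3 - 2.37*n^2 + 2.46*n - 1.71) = -18.666*n^5 - 12.1008*n^4 + 21.4821*n^3 - 8.7228*n^2 - 2.4225*n + 2.5992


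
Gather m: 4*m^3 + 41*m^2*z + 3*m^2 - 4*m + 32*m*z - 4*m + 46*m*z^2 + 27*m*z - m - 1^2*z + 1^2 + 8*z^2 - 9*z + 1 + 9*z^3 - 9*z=4*m^3 + m^2*(41*z + 3) + m*(46*z^2 + 59*z - 9) + 9*z^3 + 8*z^2 - 19*z + 2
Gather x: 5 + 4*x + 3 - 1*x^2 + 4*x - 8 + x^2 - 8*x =0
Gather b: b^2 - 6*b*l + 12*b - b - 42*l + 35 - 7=b^2 + b*(11 - 6*l) - 42*l + 28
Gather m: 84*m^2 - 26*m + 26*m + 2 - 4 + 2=84*m^2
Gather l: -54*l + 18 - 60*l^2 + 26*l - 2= -60*l^2 - 28*l + 16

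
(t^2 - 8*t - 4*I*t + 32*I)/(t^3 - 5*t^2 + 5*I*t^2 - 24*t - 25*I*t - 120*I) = (t - 4*I)/(t^2 + t*(3 + 5*I) + 15*I)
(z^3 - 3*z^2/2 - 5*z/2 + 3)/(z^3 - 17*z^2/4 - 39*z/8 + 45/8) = 4*(z^2 - 3*z + 2)/(4*z^2 - 23*z + 15)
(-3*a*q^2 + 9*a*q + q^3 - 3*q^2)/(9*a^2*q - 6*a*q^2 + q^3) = (q - 3)/(-3*a + q)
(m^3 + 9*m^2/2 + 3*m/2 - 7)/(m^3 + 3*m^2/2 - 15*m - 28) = (m - 1)/(m - 4)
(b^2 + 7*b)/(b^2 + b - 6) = b*(b + 7)/(b^2 + b - 6)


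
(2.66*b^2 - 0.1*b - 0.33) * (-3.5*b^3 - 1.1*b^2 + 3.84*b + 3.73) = -9.31*b^5 - 2.576*b^4 + 11.4794*b^3 + 9.9008*b^2 - 1.6402*b - 1.2309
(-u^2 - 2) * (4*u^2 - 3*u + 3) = -4*u^4 + 3*u^3 - 11*u^2 + 6*u - 6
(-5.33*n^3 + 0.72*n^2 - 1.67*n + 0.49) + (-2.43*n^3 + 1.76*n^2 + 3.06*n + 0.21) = -7.76*n^3 + 2.48*n^2 + 1.39*n + 0.7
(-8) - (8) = -16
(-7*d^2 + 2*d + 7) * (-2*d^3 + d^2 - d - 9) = 14*d^5 - 11*d^4 - 5*d^3 + 68*d^2 - 25*d - 63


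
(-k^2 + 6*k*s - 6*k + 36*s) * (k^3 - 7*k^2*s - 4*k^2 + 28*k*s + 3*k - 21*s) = -k^5 + 13*k^4*s - 2*k^4 - 42*k^3*s^2 + 26*k^3*s + 21*k^3 - 84*k^2*s^2 - 273*k^2*s - 18*k^2 + 882*k*s^2 + 234*k*s - 756*s^2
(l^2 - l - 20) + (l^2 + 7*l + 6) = 2*l^2 + 6*l - 14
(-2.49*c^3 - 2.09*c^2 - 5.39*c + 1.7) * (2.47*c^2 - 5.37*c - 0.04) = -6.1503*c^5 + 8.209*c^4 - 1.9904*c^3 + 33.2269*c^2 - 8.9134*c - 0.068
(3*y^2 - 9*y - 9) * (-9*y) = -27*y^3 + 81*y^2 + 81*y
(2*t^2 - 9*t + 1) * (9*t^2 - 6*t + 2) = 18*t^4 - 93*t^3 + 67*t^2 - 24*t + 2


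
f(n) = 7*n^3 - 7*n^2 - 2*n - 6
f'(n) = 21*n^2 - 14*n - 2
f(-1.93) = -78.54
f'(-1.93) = 103.24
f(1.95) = 15.39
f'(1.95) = 50.55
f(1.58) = 0.98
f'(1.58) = 28.30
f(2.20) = 30.26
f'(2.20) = 68.84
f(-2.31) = -125.02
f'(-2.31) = 142.40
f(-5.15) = -1137.49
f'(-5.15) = 627.07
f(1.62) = 2.15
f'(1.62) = 30.43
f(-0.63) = -9.27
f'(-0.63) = 15.15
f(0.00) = -6.00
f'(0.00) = -2.00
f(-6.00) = -1758.00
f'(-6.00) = 838.00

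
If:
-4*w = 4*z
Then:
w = -z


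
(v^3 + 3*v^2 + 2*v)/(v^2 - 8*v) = (v^2 + 3*v + 2)/(v - 8)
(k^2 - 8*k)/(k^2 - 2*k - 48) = k/(k + 6)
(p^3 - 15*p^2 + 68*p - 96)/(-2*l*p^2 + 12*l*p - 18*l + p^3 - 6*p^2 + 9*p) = (p^2 - 12*p + 32)/(-2*l*p + 6*l + p^2 - 3*p)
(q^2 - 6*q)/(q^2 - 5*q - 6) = q/(q + 1)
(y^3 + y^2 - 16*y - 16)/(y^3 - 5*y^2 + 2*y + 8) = (y + 4)/(y - 2)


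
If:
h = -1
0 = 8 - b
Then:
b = 8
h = -1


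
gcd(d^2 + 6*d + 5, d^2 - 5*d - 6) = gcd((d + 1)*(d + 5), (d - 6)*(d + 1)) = d + 1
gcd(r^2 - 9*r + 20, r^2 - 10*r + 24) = r - 4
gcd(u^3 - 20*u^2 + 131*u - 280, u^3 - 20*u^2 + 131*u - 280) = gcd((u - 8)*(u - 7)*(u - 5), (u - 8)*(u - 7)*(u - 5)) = u^3 - 20*u^2 + 131*u - 280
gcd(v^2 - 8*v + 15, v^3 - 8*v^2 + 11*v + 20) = v - 5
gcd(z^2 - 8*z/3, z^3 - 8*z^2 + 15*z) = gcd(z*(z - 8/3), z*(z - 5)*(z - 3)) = z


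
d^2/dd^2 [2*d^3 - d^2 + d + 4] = 12*d - 2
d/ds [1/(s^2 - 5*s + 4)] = (5 - 2*s)/(s^2 - 5*s + 4)^2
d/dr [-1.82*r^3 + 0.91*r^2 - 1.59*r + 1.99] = -5.46*r^2 + 1.82*r - 1.59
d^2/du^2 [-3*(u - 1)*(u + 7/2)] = -6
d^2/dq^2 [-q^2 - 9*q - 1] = -2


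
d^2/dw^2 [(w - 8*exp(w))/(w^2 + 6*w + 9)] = 2*(-4*w^2*exp(w) - 8*w*exp(w) + w - 12*exp(w) - 6)/(w^4 + 12*w^3 + 54*w^2 + 108*w + 81)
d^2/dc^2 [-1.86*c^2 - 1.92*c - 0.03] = -3.72000000000000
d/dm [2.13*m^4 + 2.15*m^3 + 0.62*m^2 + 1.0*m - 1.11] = 8.52*m^3 + 6.45*m^2 + 1.24*m + 1.0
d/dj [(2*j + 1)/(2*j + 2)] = 1/(2*(j + 1)^2)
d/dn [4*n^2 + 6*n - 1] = 8*n + 6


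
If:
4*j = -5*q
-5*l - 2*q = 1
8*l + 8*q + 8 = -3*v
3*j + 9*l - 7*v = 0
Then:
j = 985/231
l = 269/231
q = -788/231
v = 256/77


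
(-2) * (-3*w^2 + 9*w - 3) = 6*w^2 - 18*w + 6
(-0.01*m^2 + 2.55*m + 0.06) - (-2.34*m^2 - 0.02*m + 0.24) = 2.33*m^2 + 2.57*m - 0.18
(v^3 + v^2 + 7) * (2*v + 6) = 2*v^4 + 8*v^3 + 6*v^2 + 14*v + 42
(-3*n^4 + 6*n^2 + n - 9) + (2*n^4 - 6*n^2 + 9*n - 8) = -n^4 + 10*n - 17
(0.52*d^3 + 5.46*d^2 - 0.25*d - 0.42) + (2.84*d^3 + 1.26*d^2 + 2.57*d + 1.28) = 3.36*d^3 + 6.72*d^2 + 2.32*d + 0.86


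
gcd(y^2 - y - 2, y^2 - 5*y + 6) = y - 2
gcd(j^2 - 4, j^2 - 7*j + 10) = j - 2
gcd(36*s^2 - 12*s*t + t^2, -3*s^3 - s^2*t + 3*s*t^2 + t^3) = 1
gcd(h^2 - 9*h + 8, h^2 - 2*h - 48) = h - 8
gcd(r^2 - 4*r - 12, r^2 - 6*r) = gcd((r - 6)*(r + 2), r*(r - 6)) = r - 6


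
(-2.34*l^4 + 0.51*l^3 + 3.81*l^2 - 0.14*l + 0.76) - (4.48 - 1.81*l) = -2.34*l^4 + 0.51*l^3 + 3.81*l^2 + 1.67*l - 3.72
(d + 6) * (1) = d + 6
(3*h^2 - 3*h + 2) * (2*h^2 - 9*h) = 6*h^4 - 33*h^3 + 31*h^2 - 18*h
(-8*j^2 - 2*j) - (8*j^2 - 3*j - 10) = -16*j^2 + j + 10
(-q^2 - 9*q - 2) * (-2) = 2*q^2 + 18*q + 4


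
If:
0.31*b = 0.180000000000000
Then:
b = 0.58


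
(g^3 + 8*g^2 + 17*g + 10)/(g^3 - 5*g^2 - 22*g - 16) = (g + 5)/(g - 8)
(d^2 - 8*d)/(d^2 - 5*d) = (d - 8)/(d - 5)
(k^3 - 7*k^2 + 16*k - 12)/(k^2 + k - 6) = (k^2 - 5*k + 6)/(k + 3)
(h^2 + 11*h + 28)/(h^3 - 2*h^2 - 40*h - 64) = (h + 7)/(h^2 - 6*h - 16)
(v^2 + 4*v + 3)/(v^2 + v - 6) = (v + 1)/(v - 2)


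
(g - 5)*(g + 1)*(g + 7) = g^3 + 3*g^2 - 33*g - 35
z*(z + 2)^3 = z^4 + 6*z^3 + 12*z^2 + 8*z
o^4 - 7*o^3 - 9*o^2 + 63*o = o*(o - 7)*(o - 3)*(o + 3)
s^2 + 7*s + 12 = (s + 3)*(s + 4)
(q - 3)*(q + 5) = q^2 + 2*q - 15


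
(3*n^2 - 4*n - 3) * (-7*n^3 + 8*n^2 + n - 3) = -21*n^5 + 52*n^4 - 8*n^3 - 37*n^2 + 9*n + 9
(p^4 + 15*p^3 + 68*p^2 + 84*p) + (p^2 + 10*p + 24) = p^4 + 15*p^3 + 69*p^2 + 94*p + 24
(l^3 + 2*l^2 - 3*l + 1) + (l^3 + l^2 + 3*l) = 2*l^3 + 3*l^2 + 1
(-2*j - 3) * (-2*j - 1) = 4*j^2 + 8*j + 3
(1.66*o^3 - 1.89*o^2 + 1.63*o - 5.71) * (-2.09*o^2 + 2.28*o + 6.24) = -3.4694*o^5 + 7.7349*o^4 + 2.6425*o^3 + 3.8567*o^2 - 2.8476*o - 35.6304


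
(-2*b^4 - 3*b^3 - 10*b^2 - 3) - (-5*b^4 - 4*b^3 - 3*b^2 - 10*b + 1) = 3*b^4 + b^3 - 7*b^2 + 10*b - 4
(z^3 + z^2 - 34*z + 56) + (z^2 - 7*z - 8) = z^3 + 2*z^2 - 41*z + 48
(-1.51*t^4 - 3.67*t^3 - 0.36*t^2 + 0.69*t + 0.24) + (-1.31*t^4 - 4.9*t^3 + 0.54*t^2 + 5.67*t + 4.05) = -2.82*t^4 - 8.57*t^3 + 0.18*t^2 + 6.36*t + 4.29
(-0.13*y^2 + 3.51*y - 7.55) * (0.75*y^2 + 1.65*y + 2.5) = -0.0975*y^4 + 2.418*y^3 - 0.196000000000001*y^2 - 3.6825*y - 18.875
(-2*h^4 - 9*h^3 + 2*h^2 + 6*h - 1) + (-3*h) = -2*h^4 - 9*h^3 + 2*h^2 + 3*h - 1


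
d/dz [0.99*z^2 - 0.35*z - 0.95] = 1.98*z - 0.35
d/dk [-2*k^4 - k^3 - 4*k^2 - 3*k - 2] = -8*k^3 - 3*k^2 - 8*k - 3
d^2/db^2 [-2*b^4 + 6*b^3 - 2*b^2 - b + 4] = -24*b^2 + 36*b - 4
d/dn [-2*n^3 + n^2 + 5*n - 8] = -6*n^2 + 2*n + 5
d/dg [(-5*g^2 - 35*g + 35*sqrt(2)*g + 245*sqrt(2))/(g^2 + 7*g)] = -35*sqrt(2)/g^2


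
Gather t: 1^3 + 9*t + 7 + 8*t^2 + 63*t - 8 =8*t^2 + 72*t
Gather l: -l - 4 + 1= -l - 3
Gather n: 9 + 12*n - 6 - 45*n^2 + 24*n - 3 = -45*n^2 + 36*n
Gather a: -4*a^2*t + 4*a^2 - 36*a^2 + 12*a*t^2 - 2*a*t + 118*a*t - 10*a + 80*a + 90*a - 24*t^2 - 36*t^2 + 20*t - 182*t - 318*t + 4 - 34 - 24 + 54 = a^2*(-4*t - 32) + a*(12*t^2 + 116*t + 160) - 60*t^2 - 480*t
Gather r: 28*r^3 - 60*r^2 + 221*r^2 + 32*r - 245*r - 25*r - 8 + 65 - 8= 28*r^3 + 161*r^2 - 238*r + 49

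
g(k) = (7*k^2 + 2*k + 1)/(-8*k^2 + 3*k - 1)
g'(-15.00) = 0.00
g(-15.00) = -0.84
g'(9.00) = 0.01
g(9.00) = -0.94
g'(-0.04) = -3.91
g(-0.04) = -0.82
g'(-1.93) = 0.10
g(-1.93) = -0.63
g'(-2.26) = 0.08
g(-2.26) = -0.66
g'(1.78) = 0.26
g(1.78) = -1.27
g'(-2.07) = 0.09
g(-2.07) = -0.65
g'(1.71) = 0.29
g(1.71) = -1.29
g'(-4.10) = 0.03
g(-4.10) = -0.75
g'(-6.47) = 0.01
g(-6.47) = -0.79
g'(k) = (14*k + 2)/(-8*k^2 + 3*k - 1) + (16*k - 3)*(7*k^2 + 2*k + 1)/(-8*k^2 + 3*k - 1)^2 = (37*k^2 + 2*k - 5)/(64*k^4 - 48*k^3 + 25*k^2 - 6*k + 1)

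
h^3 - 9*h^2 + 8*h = h*(h - 8)*(h - 1)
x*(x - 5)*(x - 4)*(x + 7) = x^4 - 2*x^3 - 43*x^2 + 140*x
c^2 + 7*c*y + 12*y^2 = (c + 3*y)*(c + 4*y)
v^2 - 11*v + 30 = (v - 6)*(v - 5)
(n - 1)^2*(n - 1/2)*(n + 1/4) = n^4 - 9*n^3/4 + 11*n^2/8 - 1/8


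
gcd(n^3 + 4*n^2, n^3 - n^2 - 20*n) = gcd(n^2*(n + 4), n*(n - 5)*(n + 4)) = n^2 + 4*n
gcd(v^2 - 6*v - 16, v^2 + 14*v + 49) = 1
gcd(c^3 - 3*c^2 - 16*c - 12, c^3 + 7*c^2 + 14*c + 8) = c^2 + 3*c + 2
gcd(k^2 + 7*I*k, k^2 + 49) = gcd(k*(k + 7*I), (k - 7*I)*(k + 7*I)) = k + 7*I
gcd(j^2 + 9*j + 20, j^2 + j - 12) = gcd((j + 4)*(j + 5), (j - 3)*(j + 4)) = j + 4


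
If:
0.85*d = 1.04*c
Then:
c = 0.817307692307692*d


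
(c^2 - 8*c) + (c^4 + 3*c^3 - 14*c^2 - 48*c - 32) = c^4 + 3*c^3 - 13*c^2 - 56*c - 32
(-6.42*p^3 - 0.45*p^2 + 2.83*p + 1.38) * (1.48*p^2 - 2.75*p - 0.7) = -9.5016*p^5 + 16.989*p^4 + 9.9199*p^3 - 5.4251*p^2 - 5.776*p - 0.966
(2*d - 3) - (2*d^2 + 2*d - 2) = -2*d^2 - 1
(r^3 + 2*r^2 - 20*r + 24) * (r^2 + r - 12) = r^5 + 3*r^4 - 30*r^3 - 20*r^2 + 264*r - 288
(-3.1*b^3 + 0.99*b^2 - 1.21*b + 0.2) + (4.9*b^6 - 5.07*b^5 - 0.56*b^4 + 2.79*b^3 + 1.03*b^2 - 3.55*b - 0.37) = 4.9*b^6 - 5.07*b^5 - 0.56*b^4 - 0.31*b^3 + 2.02*b^2 - 4.76*b - 0.17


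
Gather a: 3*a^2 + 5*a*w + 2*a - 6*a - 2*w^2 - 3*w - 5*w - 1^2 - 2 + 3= 3*a^2 + a*(5*w - 4) - 2*w^2 - 8*w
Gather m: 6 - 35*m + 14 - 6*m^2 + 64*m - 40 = -6*m^2 + 29*m - 20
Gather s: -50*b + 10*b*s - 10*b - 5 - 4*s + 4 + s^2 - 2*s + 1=-60*b + s^2 + s*(10*b - 6)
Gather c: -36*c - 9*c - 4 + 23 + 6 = 25 - 45*c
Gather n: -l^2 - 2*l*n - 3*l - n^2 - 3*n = -l^2 - 3*l - n^2 + n*(-2*l - 3)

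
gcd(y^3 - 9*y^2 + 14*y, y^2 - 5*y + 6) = y - 2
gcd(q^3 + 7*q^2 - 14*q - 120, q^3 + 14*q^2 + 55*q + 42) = q + 6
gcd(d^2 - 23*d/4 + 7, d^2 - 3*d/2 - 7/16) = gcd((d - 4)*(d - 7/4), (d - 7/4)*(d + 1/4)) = d - 7/4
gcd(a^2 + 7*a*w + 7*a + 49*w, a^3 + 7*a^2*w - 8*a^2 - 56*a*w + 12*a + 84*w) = a + 7*w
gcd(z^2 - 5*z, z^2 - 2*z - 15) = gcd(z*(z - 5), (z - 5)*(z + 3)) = z - 5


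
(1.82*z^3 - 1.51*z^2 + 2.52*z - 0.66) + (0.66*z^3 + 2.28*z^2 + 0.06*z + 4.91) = 2.48*z^3 + 0.77*z^2 + 2.58*z + 4.25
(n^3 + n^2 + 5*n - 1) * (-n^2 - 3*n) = -n^5 - 4*n^4 - 8*n^3 - 14*n^2 + 3*n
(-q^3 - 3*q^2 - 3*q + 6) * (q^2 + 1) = -q^5 - 3*q^4 - 4*q^3 + 3*q^2 - 3*q + 6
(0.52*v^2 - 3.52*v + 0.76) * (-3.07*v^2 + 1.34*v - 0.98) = -1.5964*v^4 + 11.5032*v^3 - 7.5596*v^2 + 4.468*v - 0.7448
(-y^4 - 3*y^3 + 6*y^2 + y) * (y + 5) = -y^5 - 8*y^4 - 9*y^3 + 31*y^2 + 5*y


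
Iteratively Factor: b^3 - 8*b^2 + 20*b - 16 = (b - 2)*(b^2 - 6*b + 8) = (b - 2)^2*(b - 4)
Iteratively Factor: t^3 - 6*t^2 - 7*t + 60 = (t - 4)*(t^2 - 2*t - 15) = (t - 4)*(t + 3)*(t - 5)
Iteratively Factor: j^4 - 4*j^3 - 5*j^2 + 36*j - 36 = (j - 3)*(j^3 - j^2 - 8*j + 12) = (j - 3)*(j - 2)*(j^2 + j - 6) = (j - 3)*(j - 2)^2*(j + 3)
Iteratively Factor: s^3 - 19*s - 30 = (s - 5)*(s^2 + 5*s + 6) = (s - 5)*(s + 2)*(s + 3)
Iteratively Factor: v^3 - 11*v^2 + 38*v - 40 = (v - 2)*(v^2 - 9*v + 20) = (v - 4)*(v - 2)*(v - 5)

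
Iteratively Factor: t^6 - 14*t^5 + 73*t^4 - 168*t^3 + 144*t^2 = (t - 4)*(t^5 - 10*t^4 + 33*t^3 - 36*t^2) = t*(t - 4)*(t^4 - 10*t^3 + 33*t^2 - 36*t) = t*(t - 4)*(t - 3)*(t^3 - 7*t^2 + 12*t) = t*(t - 4)*(t - 3)^2*(t^2 - 4*t) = t*(t - 4)^2*(t - 3)^2*(t)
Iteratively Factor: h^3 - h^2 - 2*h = (h + 1)*(h^2 - 2*h) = (h - 2)*(h + 1)*(h)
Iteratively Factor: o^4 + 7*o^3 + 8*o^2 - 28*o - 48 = (o + 3)*(o^3 + 4*o^2 - 4*o - 16) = (o + 3)*(o + 4)*(o^2 - 4) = (o - 2)*(o + 3)*(o + 4)*(o + 2)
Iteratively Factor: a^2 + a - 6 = (a - 2)*(a + 3)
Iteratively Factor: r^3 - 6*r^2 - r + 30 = (r + 2)*(r^2 - 8*r + 15) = (r - 3)*(r + 2)*(r - 5)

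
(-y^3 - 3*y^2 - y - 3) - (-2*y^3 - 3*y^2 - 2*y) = y^3 + y - 3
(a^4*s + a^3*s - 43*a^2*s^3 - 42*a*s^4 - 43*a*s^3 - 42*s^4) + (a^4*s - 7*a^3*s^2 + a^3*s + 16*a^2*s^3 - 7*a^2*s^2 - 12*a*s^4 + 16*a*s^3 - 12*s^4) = 2*a^4*s - 7*a^3*s^2 + 2*a^3*s - 27*a^2*s^3 - 7*a^2*s^2 - 54*a*s^4 - 27*a*s^3 - 54*s^4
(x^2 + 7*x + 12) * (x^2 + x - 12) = x^4 + 8*x^3 + 7*x^2 - 72*x - 144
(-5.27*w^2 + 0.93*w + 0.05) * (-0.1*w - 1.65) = 0.527*w^3 + 8.6025*w^2 - 1.5395*w - 0.0825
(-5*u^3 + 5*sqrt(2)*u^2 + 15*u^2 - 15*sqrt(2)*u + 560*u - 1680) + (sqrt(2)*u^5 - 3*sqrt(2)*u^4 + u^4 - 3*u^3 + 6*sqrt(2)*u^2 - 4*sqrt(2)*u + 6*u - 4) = sqrt(2)*u^5 - 3*sqrt(2)*u^4 + u^4 - 8*u^3 + 15*u^2 + 11*sqrt(2)*u^2 - 19*sqrt(2)*u + 566*u - 1684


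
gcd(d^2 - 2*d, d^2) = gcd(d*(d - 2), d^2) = d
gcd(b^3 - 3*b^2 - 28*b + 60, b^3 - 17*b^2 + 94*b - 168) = b - 6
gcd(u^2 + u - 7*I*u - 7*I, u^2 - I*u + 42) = u - 7*I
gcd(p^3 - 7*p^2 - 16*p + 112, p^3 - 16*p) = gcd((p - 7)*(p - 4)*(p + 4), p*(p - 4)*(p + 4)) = p^2 - 16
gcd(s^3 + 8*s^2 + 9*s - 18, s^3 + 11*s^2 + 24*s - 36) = s^2 + 5*s - 6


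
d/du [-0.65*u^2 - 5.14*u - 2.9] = -1.3*u - 5.14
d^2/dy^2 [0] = 0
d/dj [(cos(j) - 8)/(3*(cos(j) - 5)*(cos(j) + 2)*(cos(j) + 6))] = (-93*cos(j) - 21*cos(2*j) + cos(3*j) + 547)*sin(j)/(6*(cos(j) - 5)^2*(cos(j) + 2)^2*(cos(j) + 6)^2)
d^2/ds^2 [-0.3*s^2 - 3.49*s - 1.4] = -0.600000000000000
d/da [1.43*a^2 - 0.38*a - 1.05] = 2.86*a - 0.38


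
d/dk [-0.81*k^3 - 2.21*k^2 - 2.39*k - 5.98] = -2.43*k^2 - 4.42*k - 2.39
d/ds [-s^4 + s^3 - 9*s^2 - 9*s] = -4*s^3 + 3*s^2 - 18*s - 9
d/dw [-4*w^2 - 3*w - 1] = -8*w - 3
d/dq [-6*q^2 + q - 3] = 1 - 12*q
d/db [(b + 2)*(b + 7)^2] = (b + 7)*(3*b + 11)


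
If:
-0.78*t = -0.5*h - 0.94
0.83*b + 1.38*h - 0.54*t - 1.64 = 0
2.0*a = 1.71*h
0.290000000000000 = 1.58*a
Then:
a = 0.18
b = 2.49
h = 0.21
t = 1.34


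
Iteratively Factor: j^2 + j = (j + 1)*(j)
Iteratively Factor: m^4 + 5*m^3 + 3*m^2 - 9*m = (m + 3)*(m^3 + 2*m^2 - 3*m) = m*(m + 3)*(m^2 + 2*m - 3) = m*(m - 1)*(m + 3)*(m + 3)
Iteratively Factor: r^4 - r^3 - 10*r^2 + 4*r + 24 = (r + 2)*(r^3 - 3*r^2 - 4*r + 12) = (r + 2)^2*(r^2 - 5*r + 6) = (r - 3)*(r + 2)^2*(r - 2)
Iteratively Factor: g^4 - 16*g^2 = (g - 4)*(g^3 + 4*g^2) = g*(g - 4)*(g^2 + 4*g) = g*(g - 4)*(g + 4)*(g)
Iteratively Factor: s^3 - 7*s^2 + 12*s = (s - 3)*(s^2 - 4*s) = (s - 4)*(s - 3)*(s)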